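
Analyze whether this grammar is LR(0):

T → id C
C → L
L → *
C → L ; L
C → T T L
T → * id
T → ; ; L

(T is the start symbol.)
No. Shift-reduce conflict between [L → * .] and [T → * . id]

A grammar is LR(0) if no state in the canonical LR(0) collection has:
  - both a shift item (dot before a terminal) and a complete item (shift-reduce conflict), or
  - two or more complete items (reduce-reduce conflict; the accept item [T' → T .] counts as a complete item here).

Augment with T' → T and build the canonical LR(0) collection (I0 = CLOSURE({[T' → . T]}), then GOTO on every symbol after a dot until no new states appear). It has 17 states:
  I0: { [T → . * id], [T → . ; ; L], [T → . id C], [T' → . T] }  — shift
  I1: { [T → * . id] }  — shift
  I2: { [T → ; . ; L] }  — shift
  I3: { [T' → T .] }  — accept
  I4: { [C → . L ; L], [C → . L], [C → . T T L], [L → . *], [T → . * id], [T → . ; ; L], [T → . id C], [T → id . C] }  — shift
  I5: { [L → * .], [T → * . id] }  — shift, reduce
  I6: { [T → id C .] }  — reduce
  I7: { [C → L . ; L], [C → L .] }  — shift, reduce
  I8: { [C → T . T L], [T → . * id], [T → . ; ; L], [T → . id C] }  — shift
  I9: { [C → T T . L], [L → . *] }  — shift
  I10: { [L → * .] }  — reduce
  I11: { [C → T T L .] }  — reduce
  I12: { [C → L ; . L], [L → . *] }  — shift
  I13: { [C → L ; L .] }  — reduce
  I14: { [T → * id .] }  — reduce
  I15: { [L → . *], [T → ; ; . L] }  — shift
  I16: { [T → ; ; L .] }  — reduce

Conflict in state I5:
  Shift-reduce conflict between [L → * .] and [T → * . id]
So the grammar is NOT LR(0).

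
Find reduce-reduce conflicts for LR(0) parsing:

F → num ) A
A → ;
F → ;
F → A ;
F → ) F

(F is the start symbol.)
A reduce-reduce conflict occurs when an LR(0) state has two complete items [A → α .] and [B → β .] — both call for a reduction, and with no lookahead the parser cannot choose between them.

Augment with F' → F and build the canonical LR(0) collection (I0 = CLOSURE({[F' → . F]}), then GOTO on every symbol after a dot until no new states appear). It has 11 states:
  I0: { [A → . ;], [F → . ) F], [F → . ;], [F → . A ;], [F → . num ) A], [F' → . F] }  — shift
  I1: { [A → . ;], [F → ) . F], [F → . ) F], [F → . ;], [F → . A ;], [F → . num ) A] }  — shift
  I2: { [A → ; .], [F → ; .] }  — 2 reduces
  I3: { [F → A . ;] }  — shift
  I4: { [F' → F .] }  — accept
  I5: { [F → num . ) A] }  — shift
  I6: { [A → . ;], [F → num ) . A] }  — shift
  I7: { [A → ; .] }  — reduce
  I8: { [F → num ) A .] }  — reduce
  I9: { [F → A ; .] }  — reduce
  I10: { [F → ) F .] }  — reduce

I2 contains complete items [A → ; .], [F → ; .] — reduce-reduce conflict.

Answer: Yes — I2: [A → ; .] vs [F → ; .]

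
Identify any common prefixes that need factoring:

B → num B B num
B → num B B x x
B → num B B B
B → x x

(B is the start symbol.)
Left-factoring is needed when two productions for the same non-terminal
share a common prefix on the right-hand side.

Productions for B:
  B → num B B num
  B → num B B x x
  B → num B B B
  B → x x

Found common prefix 'num B B' in productions for B

Answer: Yes, B has productions with common prefix 'num B B'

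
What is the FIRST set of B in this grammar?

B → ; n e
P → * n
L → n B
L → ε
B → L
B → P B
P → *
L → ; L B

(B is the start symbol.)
FIRST sets of the other non-terminals involved (by the same procedure, iterated to a fixed point):
  FIRST(L) = { ';', 'n', ε }
  FIRST(P) = { '*' }

From B → ; n e:
  - ';' is a terminal: add ';' and stop
From B → L:
  - L is a non-terminal: add FIRST(L) \ {ε} = { ';', 'n' }
    L is nullable and nothing follows, so the whole right-hand side can vanish: ε ∈ FIRST(B)
From B → P B:
  - P is a non-terminal: add FIRST(P) \ {ε} = { '*' }
    P is not nullable, so stop

Collecting: FIRST(B) = { '*', ';', 'n', ε }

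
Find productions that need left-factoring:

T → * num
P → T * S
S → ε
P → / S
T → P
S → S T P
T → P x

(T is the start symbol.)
Yes, T has productions with common prefix 'P'

Left-factoring is needed when two productions for the same non-terminal
share a common prefix on the right-hand side.

Productions for T:
  T → * num
  T → P
  T → P x
Productions for P:
  P → T * S
  P → / S
Productions for S:
  S → ε
  S → S T P

Found common prefix 'P' in productions for T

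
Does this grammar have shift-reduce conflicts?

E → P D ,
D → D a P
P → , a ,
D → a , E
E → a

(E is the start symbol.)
A shift-reduce conflict occurs when an LR(0) state has both:
  - a complete (reduce) item [A → α .] (dot at the end), and
  - a shift item [B → β . c γ] (dot before a terminal).

Augment with E' → E and build the canonical LR(0) collection (I0 = CLOSURE({[E' → . E]}), then GOTO on every symbol after a dot until no new states appear). It has 14 states:
  I0: { [E → . P D ,], [E → . a], [E' → . E], [P → . , a ,] }  — shift
  I1: { [P → , . a ,] }  — shift
  I2: { [E' → E .] }  — accept
  I3: { [D → . D a P], [D → . a , E], [E → P . D ,] }  — shift
  I4: { [E → a .] }  — reduce
  I5: { [D → D . a P], [E → P D . ,] }  — shift
  I6: { [D → a . , E] }  — shift
  I7: { [D → a , . E], [E → . P D ,], [E → . a], [P → . , a ,] }  — shift
  I8: { [D → a , E .] }  — reduce
  I9: { [E → P D , .] }  — reduce
  I10: { [D → D a . P], [P → . , a ,] }  — shift
  I11: { [D → D a P .] }  — reduce
  I12: { [P → , a . ,] }  — shift
  I13: { [P → , a , .] }  — reduce

No state contains both a complete item and a shift item.

Answer: No shift-reduce conflicts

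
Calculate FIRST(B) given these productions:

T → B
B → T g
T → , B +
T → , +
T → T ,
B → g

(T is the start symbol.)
{ ',', 'g' }

To compute FIRST(B), examine every production with B on the left-hand side, reading each right-hand side left to right until a non-nullable symbol is reached.

FIRST sets of the other non-terminals involved (by the same procedure, iterated to a fixed point):
  FIRST(T) = { ',', 'g' }

From B → T g:
  - T is a non-terminal: add FIRST(T) \ {ε} = { ',', 'g' }
    T is not nullable, so stop
From B → g:
  - g is a terminal: add 'g' and stop

Collecting: FIRST(B) = { ',', 'g' }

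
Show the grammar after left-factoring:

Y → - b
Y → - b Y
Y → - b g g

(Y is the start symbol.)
Left-factoring transforms A → αβ₁ | αβ₂ into A → αA' and A' → β₁ | β₂
(α is the longest common prefix among the alternatives). Repeat until
no nonterminal has two alternatives with a common prefix.

Round 1: Y has alternatives sharing prefix '- b'. Introduce Y': Y → - b Y'
  Add: Y' → ε
  Add: Y' → Y
  Add: Y' → g g

No remaining common prefixes — done.

Resulting grammar:
Y → - b Y'
Y' → ε
Y' → Y
Y' → g g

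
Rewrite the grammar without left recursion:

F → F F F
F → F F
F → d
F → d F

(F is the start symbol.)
F → d F'
F → d F F'
F' → F F F'
F' → F F'
F' → ε

F is directly left-recursive. The standard transformation for
  A → A α₁ | ... | A α_m | β₁ | ... | β_n
is
  A  → β₁ A' | ... | β_n A'
  A' → α₁ A' | ... | α_m A' | ε

F → d becomes F → d F'
F → d F becomes F → d F F'
F → F F F becomes F' → F F F'
F → F F becomes F' → F F'
Add F' → ε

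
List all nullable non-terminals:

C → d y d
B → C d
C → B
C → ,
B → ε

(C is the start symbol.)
ε-productions: B → ε
So B is immediately nullable.
C → B: every symbol on the right is nullable, so C is nullable too.
Every non-terminal is now nullable.
Nullable = { 'B', 'C' }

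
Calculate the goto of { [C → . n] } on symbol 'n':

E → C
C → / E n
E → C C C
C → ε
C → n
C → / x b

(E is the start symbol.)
GOTO(I, 'n') = CLOSURE({ [A → αX.β] : [A → α.Xβ] ∈ I, X = 'n' })

Items with dot before 'n', with the dot advanced:
  [C → . n] → [C → n .]
Closure adds nothing (no advanced item has the dot before a non-terminal).

GOTO = { [C → n .] }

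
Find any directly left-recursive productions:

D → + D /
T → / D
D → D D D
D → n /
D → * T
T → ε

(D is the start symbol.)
Direct left recursion occurs when N → N α for some non-terminal N (the right-hand side begins with the left-hand side itself).

D → + D /: starts with '+'
T → / D: starts with '/'
D → D D D: LEFT RECURSIVE (starts with D)
D → n /: starts with n
D → * T: starts with '*'
T → ε: starts with ε

The grammar has direct left recursion on: D.

Answer: Yes, D is left-recursive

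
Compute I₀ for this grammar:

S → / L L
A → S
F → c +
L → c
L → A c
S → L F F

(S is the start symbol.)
{ [A → . S], [L → . A c], [L → . c], [S → . / L L], [S → . L F F], [S' → . S] }

First, augment the grammar with S' → S
I₀ = CLOSURE({ [S' → . S] }):
  [S' → . S] has the dot before S: add [S → . / L L], [S → . L F F]
  [S → . L F F] has the dot before L: add [L → . c], [L → . A c]
  [L → . A c] has the dot before A: add [A → . S]
No further items can be added.

I₀ = { [A → . S], [L → . A c], [L → . c], [S → . / L L], [S → . L F F], [S' → . S] }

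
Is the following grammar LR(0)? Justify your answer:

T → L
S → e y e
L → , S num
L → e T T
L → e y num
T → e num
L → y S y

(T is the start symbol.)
A grammar is LR(0) if no state in the canonical LR(0) collection has:
  - both a shift item (dot before a terminal) and a complete item (shift-reduce conflict), or
  - two or more complete items (reduce-reduce conflict; the accept item [T' → T .] counts as a complete item here).

Augment with T' → T and build the canonical LR(0) collection (I0 = CLOSURE({[T' → . T]}), then GOTO on every symbol after a dot until no new states appear). It has 18 states:
  I0: { [L → . , S num], [L → . e T T], [L → . e y num], [L → . y S y], [T → . L], [T → . e num], [T' → . T] }  — shift
  I1: { [L → , . S num], [S → . e y e] }  — shift
  I2: { [T → L .] }  — reduce
  I3: { [T' → T .] }  — accept
  I4: { [L → . , S num], [L → . e T T], [L → . e y num], [L → . y S y], [L → e . T T], [L → e . y num], [T → . L], [T → . e num], [T → e . num] }  — shift
  I5: { [L → y . S y], [S → . e y e] }  — shift
  I6: { [L → y S . y] }  — shift
  I7: { [S → e . y e] }  — shift
  I8: { [S → e y . e] }  — shift
  I9: { [S → e y e .] }  — reduce
  I10: { [L → y S y .] }  — reduce
  I11: { [L → . , S num], [L → . e T T], [L → . e y num], [L → . y S y], [L → e T . T], [T → . L], [T → . e num] }  — shift
  I12: { [T → e num .] }  — reduce
  I13: { [L → e y . num], [L → y . S y], [S → . e y e] }  — shift
  I14: { [L → e y num .] }  — reduce
  I15: { [L → e T T .] }  — reduce
  I16: { [L → , S . num] }  — shift
  I17: { [L → , S num .] }  — reduce

Every state is either a pure shift/goto state or contains exactly one complete item and nothing to shift — no conflicts. The grammar is LR(0).

Answer: Yes, the grammar is LR(0)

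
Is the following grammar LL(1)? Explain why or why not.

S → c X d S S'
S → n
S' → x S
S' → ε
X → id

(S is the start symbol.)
A grammar is LL(1) if for each non-terminal N with multiple productions, the predict sets of those productions are pairwise disjoint, where PREDICT(N → α) = (FIRST(α) \ {ε}) ∪ (FOLLOW(N) if α ⇒* ε).

Relevant sets:
  FOLLOW(S') = { $, 'x' }

For S:
  PREDICT(S → c X d S S') = { 'c' }
  PREDICT(S → n) = { 'n' }
For S':
  PREDICT(S' → x S) = { 'x' }
  PREDICT(S' → ε) = { $, 'x' }
X has a single production, so nothing to check there.

Conflict found: Predict set conflict for S': { 'x' }
The grammar is NOT LL(1).

Answer: No. Predict set conflict for S': { 'x' }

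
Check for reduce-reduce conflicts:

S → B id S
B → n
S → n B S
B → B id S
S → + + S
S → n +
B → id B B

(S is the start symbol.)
Yes — I15: [B → B id S .] vs [S → B id S .]

Augment with S' → S and build the canonical LR(0) collection (I0 = CLOSURE({[S' → . S]}), then GOTO on every symbol after a dot until no new states appear). It has 21 states:
  I0: { [B → . B id S], [B → . id B B], [B → . n], [S → . + + S], [S → . B id S], [S → . n +], [S → . n B S], [S' → . S] }  — shift
  I1: { [S → + . + S] }  — shift
  I2: { [B → B . id S], [S → B . id S] }  — shift
  I3: { [S' → S .] }  — accept
  I4: { [B → . B id S], [B → . id B B], [B → . n], [B → id . B B] }  — shift
  I5: { [B → . B id S], [B → . id B B], [B → . n], [B → n .], [S → n . +], [S → n . B S] }  — shift, reduce
  I6: { [S → n + .] }  — reduce
  I7: { [B → . B id S], [B → . id B B], [B → . n], [B → B . id S], [S → . + + S], [S → . B id S], [S → . n +], [S → . n B S], [S → n B . S] }  — shift
  I8: { [B → n .] }  — reduce
  I9: { [S → n B S .] }  — reduce
  I10: { [B → . B id S], [B → . id B B], [B → . n], [B → B id . S], [B → id . B B], [S → . + + S], [S → . B id S], [S → . n +], [S → . n B S] }  — shift
  I11: { [B → . B id S], [B → . id B B], [B → . n], [B → B . id S], [B → id B . B], [S → B . id S] }  — shift
  I12: { [B → B id S .] }  — reduce
  I13: { [B → B . id S], [B → id B B .] }  — shift, reduce
  I14: { [B → . B id S], [B → . id B B], [B → . n], [B → B id . S], [B → id . B B], [S → . + + S], [S → . B id S], [S → . n +], [S → . n B S], [S → B id . S] }  — shift
  I15: { [B → B id S .], [S → B id S .] }  — 2 reduces
  I16: { [B → . B id S], [B → . id B B], [B → . n], [B → B id . S], [S → . + + S], [S → . B id S], [S → . n +], [S → . n B S] }  — shift
  I17: { [B → . B id S], [B → . id B B], [B → . n], [B → B . id S], [B → id B . B] }  — shift
  I18: { [B → . B id S], [B → . id B B], [B → . n], [B → B id . S], [S → . + + S], [S → . B id S], [S → . n +], [S → . n B S], [S → B id . S] }  — shift
  I19: { [B → . B id S], [B → . id B B], [B → . n], [S → + + . S], [S → . + + S], [S → . B id S], [S → . n +], [S → . n B S] }  — shift
  I20: { [S → + + S .] }  — reduce

I15 contains complete items [B → B id S .], [S → B id S .] — reduce-reduce conflict.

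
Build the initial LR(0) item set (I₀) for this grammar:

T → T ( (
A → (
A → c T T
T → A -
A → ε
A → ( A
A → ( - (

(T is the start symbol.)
First, augment the grammar with T' → T
I₀ = CLOSURE({ [T' → . T] }):
  [T' → . T] has the dot before T: add [T → . T ( (], [T → . A -]
  [T → . A -] has the dot before A: add [A → . (], [A → . c T T], [A → .], [A → . ( A], [A → . ( - (]
No further items can be added.

I₀ = { [A → . ( - (], [A → . ( A], [A → . (], [A → . c T T], [A → .], [T → . A -], [T → . T ( (], [T' → . T] }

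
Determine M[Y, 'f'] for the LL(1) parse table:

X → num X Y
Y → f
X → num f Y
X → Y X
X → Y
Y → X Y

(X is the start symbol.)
To find M[Y, 'f'], we find productions for Y where 'f' is in the predict set (PREDICT(N → α) = (FIRST(α) \ {ε}) ∪ (FOLLOW(N) if α ⇒* ε)).

Relevant sets:
  FIRST(X) = { 'f', 'num' }

Y → f: PREDICT = { 'f' }
  'f' is in predict set, so this production goes in M[Y, 'f']
Y → X Y: PREDICT = { 'f', 'num' }
  'f' is in predict set, so this production goes in M[Y, 'f']

M[Y, 'f'] = Y → f, Y → X Y  (a multiply-defined cell — the grammar is not LL(1))

Answer: Y → f, Y → X Y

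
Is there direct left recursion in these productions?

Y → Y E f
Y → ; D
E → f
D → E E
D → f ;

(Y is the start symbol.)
Y → Y E f: LEFT RECURSIVE (starts with Y)
Y → ; D: starts with ';'
E → f: starts with f
D → E E: starts with E
D → f ;: starts with f

The grammar has direct left recursion on: Y.

Answer: Yes, Y is left-recursive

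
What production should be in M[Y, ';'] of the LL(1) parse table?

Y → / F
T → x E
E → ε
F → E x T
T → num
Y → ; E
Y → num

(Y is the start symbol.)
To find M[Y, ';'], we find productions for Y where ';' is in the predict set (PREDICT(N → α) = (FIRST(α) \ {ε}) ∪ (FOLLOW(N) if α ⇒* ε)).

Y → / F: PREDICT = { '/' }
Y → ; E: PREDICT = { ';' }
  ';' is in predict set, so this production goes in M[Y, ';']
Y → num: PREDICT = { 'num' }

M[Y, ';'] = Y → ; E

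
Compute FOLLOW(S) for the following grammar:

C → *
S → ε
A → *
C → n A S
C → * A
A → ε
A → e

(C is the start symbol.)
To compute FOLLOW(S), find every occurrence of S on a right-hand side N → α S β: add FIRST(β) \ {ε}, and if β is empty or nullable also add FOLLOW(N). Iterate to a fixed point.

In C → n A S: S is at the end, add FOLLOW(C)

The FOLLOW sets referred to above (computed the same way, to a fixed point):
  FOLLOW(C) = { $ }

Taking the union: FOLLOW(S) = { $ }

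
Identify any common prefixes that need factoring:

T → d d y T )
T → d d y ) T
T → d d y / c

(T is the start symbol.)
Left-factoring is needed when two productions for the same non-terminal
share a common prefix on the right-hand side.

Productions for T:
  T → d d y T )
  T → d d y ) T
  T → d d y / c

Found common prefix 'd d y' in productions for T

Answer: Yes, T has productions with common prefix 'd d y'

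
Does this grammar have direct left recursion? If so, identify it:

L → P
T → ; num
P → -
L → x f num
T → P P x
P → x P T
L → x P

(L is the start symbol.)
No direct left recursion

L → P: starts with P
T → ; num: starts with ';'
P → -: starts with '-'
L → x f num: starts with x
T → P P x: starts with P
P → x P T: starts with x
L → x P: starts with x

No direct left recursion found.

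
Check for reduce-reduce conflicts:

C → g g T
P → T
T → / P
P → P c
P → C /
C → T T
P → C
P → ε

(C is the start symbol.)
No reduce-reduce conflicts

Augment with C' → C and build the canonical LR(0) collection (I0 = CLOSURE({[C' → . C]}), then GOTO on every symbol after a dot until no new states appear). It has 13 states:
  I0: { [C → . T T], [C → . g g T], [C' → . C], [T → . / P] }  — shift
  I1: { [C → . T T], [C → . g g T], [P → . C /], [P → . C], [P → . P c], [P → . T], [P → .], [T → . / P], [T → / . P] }  — shift, reduce
  I2: { [C' → C .] }  — accept
  I3: { [C → T . T], [T → . / P] }  — shift
  I4: { [C → g . g T] }  — shift
  I5: { [C → g g . T], [T → . / P] }  — shift
  I6: { [C → g g T .] }  — reduce
  I7: { [C → T T .] }  — reduce
  I8: { [P → C . /], [P → C .] }  — shift, reduce
  I9: { [P → P . c], [T → / P .] }  — shift, reduce
  I10: { [C → T . T], [P → T .], [T → . / P] }  — shift, reduce
  I11: { [P → P c .] }  — reduce
  I12: { [P → C / .] }  — reduce

No state contains more than one complete item.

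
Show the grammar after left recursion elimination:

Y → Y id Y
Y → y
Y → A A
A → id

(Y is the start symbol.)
Y is directly left-recursive. The standard transformation for
  A → A α₁ | ... | A α_m | β₁ | ... | β_n
is
  A  → β₁ A' | ... | β_n A'
  A' → α₁ A' | ... | α_m A' | ε

Y → y becomes Y → y Y'
Y → A A becomes Y → A A Y'
Y → Y id Y becomes Y' → id Y Y'
Add Y' → ε

Productions for other non-terminals are unchanged:
  A → id

Resulting grammar:
Y → y Y'
Y → A A Y'
Y' → id Y Y'
Y' → ε
A → id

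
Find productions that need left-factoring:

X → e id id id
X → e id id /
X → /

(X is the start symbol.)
Yes, X has productions with common prefix 'e id id'

Left-factoring is needed when two productions for the same non-terminal
share a common prefix on the right-hand side.

Productions for X:
  X → e id id id
  X → e id id /
  X → /

Found common prefix 'e id id' in productions for X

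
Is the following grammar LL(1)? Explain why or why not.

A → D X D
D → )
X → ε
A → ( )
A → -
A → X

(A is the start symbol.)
Yes, the grammar is LL(1).

A grammar is LL(1) if for each non-terminal N with multiple productions, the predict sets of those productions are pairwise disjoint, where PREDICT(N → α) = (FIRST(α) \ {ε}) ∪ (FOLLOW(N) if α ⇒* ε).

Relevant sets:
  FIRST(D) = { ')' }
  FIRST(X) = { ε }
  FOLLOW(A) = { $ }

For A:
  PREDICT(A → D X D) = { ')' }
  PREDICT(A → '(' ')') = { '(' }
  PREDICT(A → '-') = { '-' }
  PREDICT(A → X) = { $ }
D, X have a single production, so nothing to check there.

All predict sets are disjoint. The grammar IS LL(1).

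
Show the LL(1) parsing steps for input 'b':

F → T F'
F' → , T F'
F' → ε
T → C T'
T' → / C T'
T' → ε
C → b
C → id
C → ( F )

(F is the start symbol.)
Stack is shown with the top on the left.

Stack      Input  Action
------------------------
F $        b $    output F → T F'
T F' $     b $    output T → C T'
C T' F' $  b $    output C → b
b T' F' $  b $    match 'b'
T' F' $    $      output T' → ε
F' $       $      output F' → ε
$          $      accept

The string is accepted.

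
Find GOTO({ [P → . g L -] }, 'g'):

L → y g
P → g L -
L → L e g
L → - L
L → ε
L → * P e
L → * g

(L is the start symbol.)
{ [L → . * P e], [L → . * g], [L → . - L], [L → . L e g], [L → . y g], [L → .], [P → g . L -] }

GOTO(I, 'g') = CLOSURE({ [A → αX.β] : [A → α.Xβ] ∈ I, X = 'g' })

Items with dot before 'g', with the dot advanced:
  [P → . g L -] → [P → g . L -]
Closure of the advanced items:
  [P → g . L -] has the dot before L: add [L → . y g], [L → . L e g], [L → . - L], [L → .], [L → . * P e], [L → . * g]

GOTO = { [L → . * P e], [L → . * g], [L → . - L], [L → . L e g], [L → . y g], [L → .], [P → g . L -] }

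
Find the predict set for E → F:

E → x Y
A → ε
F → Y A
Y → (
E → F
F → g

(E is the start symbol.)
{ '(', 'g' }

PREDICT(E → F) = (FIRST(RHS) \ {ε}) ∪ (FOLLOW(E) if ε ∈ FIRST(RHS), i.e. RHS ⇒* ε)
FIRST(F) = { '(', 'g' }
FIRST(F) = { '(', 'g' }
ε ∉ FIRST(F), so FOLLOW(E) is not added.
PREDICT(E → F) = { '(', 'g' }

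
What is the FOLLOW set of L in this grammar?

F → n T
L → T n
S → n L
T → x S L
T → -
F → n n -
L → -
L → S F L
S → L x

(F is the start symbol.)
In S → n L: L is at the end, add FOLLOW(S)
In T → x S L: L is at the end, add FOLLOW(T)
In L → S F L: L is at the end; this adds FOLLOW(L) to itself — nothing new
In S → L x: L is followed by x, add FIRST(x) \ {ε} = { 'x' }

The FOLLOW sets referred to above (computed the same way, to a fixed point):
  FOLLOW(S) = { '-', 'n', 'x' }
  FOLLOW(T) = { $, '-', 'n', 'x' }

Taking the union: FOLLOW(L) = { $, '-', 'n', 'x' }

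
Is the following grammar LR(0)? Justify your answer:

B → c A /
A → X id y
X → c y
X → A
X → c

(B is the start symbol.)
No. Shift-reduce conflict between [X → A .] and [B → c A . /]

Augment with B' → B and build the canonical LR(0) collection (I0 = CLOSURE({[B' → . B]}), then GOTO on every symbol after a dot until no new states appear). It has 10 states:
  I0: { [B → . c A /], [B' → . B] }  — shift
  I1: { [B' → B .] }  — accept
  I2: { [A → . X id y], [B → c . A /], [X → . A], [X → . c y], [X → . c] }  — shift
  I3: { [B → c A . /], [X → A .] }  — shift, reduce
  I4: { [A → X . id y] }  — shift
  I5: { [X → c . y], [X → c .] }  — shift, reduce
  I6: { [X → c y .] }  — reduce
  I7: { [A → X id . y] }  — shift
  I8: { [A → X id y .] }  — reduce
  I9: { [B → c A / .] }  — reduce

Conflict in state I3:
  Shift-reduce conflict between [X → A .] and [B → c A . /]
So the grammar is NOT LR(0).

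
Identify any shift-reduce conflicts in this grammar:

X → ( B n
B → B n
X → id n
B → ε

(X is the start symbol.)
A shift-reduce conflict occurs when an LR(0) state has both:
  - a complete (reduce) item [A → α .] (dot at the end), and
  - a shift item [B → β . c γ] (dot before a terminal).

Augment with X' → X and build the canonical LR(0) collection (I0 = CLOSURE({[X' → . X]}), then GOTO on every symbol after a dot until no new states appear). It has 7 states:
  I0: { [X → . ( B n], [X → . id n], [X' → . X] }  — shift
  I1: { [B → . B n], [B → .], [X → ( . B n] }  — reduce
  I2: { [X' → X .] }  — accept
  I3: { [X → id . n] }  — shift
  I4: { [X → id n .] }  — reduce
  I5: { [B → B . n], [X → ( B . n] }  — shift
  I6: { [B → B n .], [X → ( B n .] }  — 2 reduces

No state contains both a complete item and a shift item.

Answer: No shift-reduce conflicts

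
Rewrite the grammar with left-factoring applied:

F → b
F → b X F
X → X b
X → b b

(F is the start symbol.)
F → b F'
F' → ε
F' → X F
X → X b
X → b b

Left-factoring transforms A → αβ₁ | αβ₂ into A → αA' and A' → β₁ | β₂
(α is the longest common prefix among the alternatives). Repeat until
no nonterminal has two alternatives with a common prefix.

Round 1: F has alternatives sharing prefix 'b'. Introduce F': F → b F'
  Add: F' → ε
  Add: F' → X F

No remaining common prefixes — done.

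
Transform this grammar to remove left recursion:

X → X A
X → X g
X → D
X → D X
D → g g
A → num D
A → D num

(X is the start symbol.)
X is directly left-recursive. The standard transformation for
  A → A α₁ | ... | A α_m | β₁ | ... | β_n
is
  A  → β₁ A' | ... | β_n A'
  A' → α₁ A' | ... | α_m A' | ε

X → D becomes X → D X'
X → D X becomes X → D X X'
X → X A becomes X' → A X'
X → X g becomes X' → g X'
Add X' → ε

Productions for other non-terminals are unchanged:
  D → g g
  A → num D
  A → D num

Resulting grammar:
X → D X'
X → D X X'
X' → A X'
X' → g X'
X' → ε
D → g g
A → num D
A → D num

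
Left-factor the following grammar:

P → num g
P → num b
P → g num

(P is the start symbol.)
P → num P'
P' → g
P' → b
P → g num

Left-factoring transforms A → αβ₁ | αβ₂ into A → αA' and A' → β₁ | β₂
(α is the longest common prefix among the alternatives). Repeat until
no nonterminal has two alternatives with a common prefix.

Round 1: P has alternatives sharing prefix 'num'. Introduce P': P → num P'
  Add: P' → g
  Add: P' → b

No remaining common prefixes — done.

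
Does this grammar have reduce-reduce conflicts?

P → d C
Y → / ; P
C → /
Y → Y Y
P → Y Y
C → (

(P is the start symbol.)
Augment with P' → P and build the canonical LR(0) collection (I0 = CLOSURE({[P' → . P]}), then GOTO on every symbol after a dot until no new states appear). It has 12 states:
  I0: { [P → . Y Y], [P → . d C], [P' → . P], [Y → . / ; P], [Y → . Y Y] }  — shift
  I1: { [Y → / . ; P] }  — shift
  I2: { [P' → P .] }  — accept
  I3: { [P → Y . Y], [Y → . / ; P], [Y → . Y Y], [Y → Y . Y] }  — shift
  I4: { [C → . (], [C → . /], [P → d . C] }  — shift
  I5: { [C → ( .] }  — reduce
  I6: { [C → / .] }  — reduce
  I7: { [P → d C .] }  — reduce
  I8: { [P → Y Y .], [Y → . / ; P], [Y → . Y Y], [Y → Y . Y], [Y → Y Y .] }  — shift, 2 reduces
  I9: { [Y → . / ; P], [Y → . Y Y], [Y → Y . Y], [Y → Y Y .] }  — shift, reduce
  I10: { [P → . Y Y], [P → . d C], [Y → . / ; P], [Y → . Y Y], [Y → / ; . P] }  — shift
  I11: { [Y → / ; P .] }  — reduce

I8 contains complete items [P → Y Y .], [Y → Y Y .] — reduce-reduce conflict.

Answer: Yes — I8: [P → Y Y .] vs [Y → Y Y .]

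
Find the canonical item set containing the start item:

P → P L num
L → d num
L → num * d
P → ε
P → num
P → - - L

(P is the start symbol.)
First, augment the grammar with P' → P
I₀ = CLOSURE({ [P' → . P] }):
  [P' → . P] has the dot before P: add [P → . P L num], [P → .], [P → . num], [P → . - - L]
No further items can be added.

I₀ = { [P → . - - L], [P → . P L num], [P → . num], [P → .], [P' → . P] }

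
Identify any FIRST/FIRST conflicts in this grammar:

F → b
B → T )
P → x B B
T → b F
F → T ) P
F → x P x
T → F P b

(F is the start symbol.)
FIRST sets of the non-terminals at (or reachable through a nullable prefix from) the front of some alternative:
  FIRST(T) = { 'b', 'x' }
  FIRST(F) = { 'b', 'x' }

Productions for F:
  F → b: FIRST = { 'b' }
  F → T ) P: FIRST = { 'b', 'x' }
  F → x P x: FIRST = { 'x' }
Productions for T:
  T → b F: FIRST = { 'b' }
  T → F P b: FIRST = { 'b', 'x' }
B, P have only one production, so no FIRST/FIRST conflict is possible there.

Conflict for F: F → b and F → T ) P
  Overlap: { 'b' }
Conflict for F: F → T ) P and F → x P x
  Overlap: { 'x' }
Conflict for T: T → b F and T → F P b
  Overlap: { 'b' }

Answer: Yes. F → b / F → T ')' P on { 'b' }; F → T ')' P / F → x P x on { 'x' }; T → b F / T → F P b on { 'b' }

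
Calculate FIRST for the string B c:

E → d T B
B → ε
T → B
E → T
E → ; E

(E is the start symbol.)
FIRST sets of the non-terminals involved (from the grammar, by fixed-point iteration):
  FIRST(B) = { ε }

To compute FIRST(B c), process the symbols left to right:
Symbol B is a non-terminal. Add FIRST(B) \ {ε} = { }
B is nullable (ε ∈ FIRST(B)), continue to the next symbol.
Symbol c is a terminal. Add 'c' and stop.
FIRST(B c) = { 'c' }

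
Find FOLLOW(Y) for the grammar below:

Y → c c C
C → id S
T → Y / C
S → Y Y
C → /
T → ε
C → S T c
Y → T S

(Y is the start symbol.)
{ $, '/', 'c' }

To compute FOLLOW(Y), find every occurrence of Y on a right-hand side N → α Y β: add FIRST(β) \ {ε}, and if β is empty or nullable also add FOLLOW(N). Iterate to a fixed point.

Y is the start symbol, so $ ∈ FOLLOW(Y).
In T → Y / C: Y is followed by '/' C, add FIRST('/' C) \ {ε} = { '/' }
In S → Y Y: Y is followed by Y, add FIRST(Y) \ {ε} = { 'c' }
In S → Y Y: Y is at the end, add FOLLOW(S)

The FOLLOW sets referred to above (computed the same way, to a fixed point):
  FOLLOW(S) = { $, '/', 'c' }

Taking the union: FOLLOW(Y) = { $, '/', 'c' }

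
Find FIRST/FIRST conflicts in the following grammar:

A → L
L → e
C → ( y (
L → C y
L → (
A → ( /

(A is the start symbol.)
A FIRST/FIRST conflict occurs when two productions N → α and N → β for the same non-terminal have FIRST(α) ∩ FIRST(β) ≠ ∅ (with ε ∈ FIRST of a nullable right-hand side, so two nullable alternatives also conflict).

FIRST sets of the non-terminals at (or reachable through a nullable prefix from) the front of some alternative:
  FIRST(L) = { '(', 'e' }
  FIRST(C) = { '(' }

Productions for A:
  A → L: FIRST = { '(', 'e' }
  A → ( /: FIRST = { '(' }
Productions for L:
  L → e: FIRST = { 'e' }
  L → C y: FIRST = { '(' }
  L → (: FIRST = { '(' }
C has only one production, so no FIRST/FIRST conflict is possible there.

Conflict for A: A → L and A → ( /
  Overlap: { '(' }
Conflict for L: L → C y and L → (
  Overlap: { '(' }

Answer: Yes. A → L / A → '(' '/' on { '(' }; L → C y / L → '(' on { '(' }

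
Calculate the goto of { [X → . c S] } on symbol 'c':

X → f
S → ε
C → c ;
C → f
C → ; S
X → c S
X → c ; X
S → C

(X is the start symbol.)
GOTO(I, 'c') = CLOSURE({ [A → αX.β] : [A → α.Xβ] ∈ I, X = 'c' })

Items with dot before 'c', with the dot advanced:
  [X → . c S] → [X → c . S]
Closure of the advanced items:
  [X → c . S] has the dot before S: add [S → .], [S → . C]
  [S → . C] has the dot before C: add [C → . c ;], [C → . f], [C → . ; S]

GOTO = { [C → . ; S], [C → . c ;], [C → . f], [S → . C], [S → .], [X → c . S] }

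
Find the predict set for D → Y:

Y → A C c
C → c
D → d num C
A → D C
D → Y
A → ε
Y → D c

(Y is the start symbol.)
{ 'c', 'd' }

PREDICT(D → Y) = (FIRST(RHS) \ {ε}) ∪ (FOLLOW(D) if ε ∈ FIRST(RHS), i.e. RHS ⇒* ε)
FIRST(Y) = { 'c', 'd' }
FIRST(Y) = { 'c', 'd' }
ε ∉ FIRST(Y), so FOLLOW(D) is not added.
PREDICT(D → Y) = { 'c', 'd' }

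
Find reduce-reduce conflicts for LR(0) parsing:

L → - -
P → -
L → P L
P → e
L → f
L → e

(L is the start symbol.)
Yes — I4: [L → e .] vs [P → e .]

A reduce-reduce conflict occurs when an LR(0) state has two complete items [A → α .] and [B → β .] — both call for a reduction, and with no lookahead the parser cannot choose between them.

Augment with L' → L and build the canonical LR(0) collection (I0 = CLOSURE({[L' → . L]}), then GOTO on every symbol after a dot until no new states appear). It has 8 states:
  I0: { [L → . - -], [L → . P L], [L → . e], [L → . f], [L' → . L], [P → . -], [P → . e] }  — shift
  I1: { [L → - . -], [P → - .] }  — shift, reduce
  I2: { [L' → L .] }  — accept
  I3: { [L → . - -], [L → . P L], [L → . e], [L → . f], [L → P . L], [P → . -], [P → . e] }  — shift
  I4: { [L → e .], [P → e .] }  — 2 reduces
  I5: { [L → f .] }  — reduce
  I6: { [L → P L .] }  — reduce
  I7: { [L → - - .] }  — reduce

I4 contains complete items [L → e .], [P → e .] — reduce-reduce conflict.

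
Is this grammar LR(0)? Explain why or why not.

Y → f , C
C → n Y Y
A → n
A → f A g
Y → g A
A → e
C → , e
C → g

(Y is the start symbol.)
Augment with Y' → Y and build the canonical LR(0) collection (I0 = CLOSURE({[Y' → . Y]}), then GOTO on every symbol after a dot until no new states appear). It has 18 states:
  I0: { [Y → . f , C], [Y → . g A], [Y' → . Y] }  — shift
  I1: { [Y' → Y .] }  — accept
  I2: { [Y → f . , C] }  — shift
  I3: { [A → . e], [A → . f A g], [A → . n], [Y → g . A] }  — shift
  I4: { [Y → g A .] }  — reduce
  I5: { [A → e .] }  — reduce
  I6: { [A → . e], [A → . f A g], [A → . n], [A → f . A g] }  — shift
  I7: { [A → n .] }  — reduce
  I8: { [A → f A . g] }  — shift
  I9: { [A → f A g .] }  — reduce
  I10: { [C → . , e], [C → . g], [C → . n Y Y], [Y → f , . C] }  — shift
  I11: { [C → , . e] }  — shift
  I12: { [Y → f , C .] }  — reduce
  I13: { [C → g .] }  — reduce
  I14: { [C → n . Y Y], [Y → . f , C], [Y → . g A] }  — shift
  I15: { [C → n Y . Y], [Y → . f , C], [Y → . g A] }  — shift
  I16: { [C → n Y Y .] }  — reduce
  I17: { [C → , e .] }  — reduce

Every state is either a pure shift/goto state or contains exactly one complete item and nothing to shift — no conflicts. The grammar is LR(0).

Answer: Yes, the grammar is LR(0)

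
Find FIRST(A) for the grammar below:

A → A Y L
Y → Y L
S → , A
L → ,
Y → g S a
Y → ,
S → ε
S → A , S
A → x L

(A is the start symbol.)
{ 'x' }

From A → A Y L:
  - A is the symbol being defined: contributes nothing new
    A is not nullable, so stop
From A → x L:
  - x is a terminal: add 'x' and stop

Collecting: FIRST(A) = { 'x' }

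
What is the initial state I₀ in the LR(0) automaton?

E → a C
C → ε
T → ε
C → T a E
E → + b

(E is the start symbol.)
{ [E → . + b], [E → . a C], [E' → . E] }

First, augment the grammar with E' → E
I₀ = CLOSURE({ [E' → . E] }):
  [E' → . E] has the dot before E: add [E → . a C], [E → . + b]
No further items can be added.

I₀ = { [E → . + b], [E → . a C], [E' → . E] }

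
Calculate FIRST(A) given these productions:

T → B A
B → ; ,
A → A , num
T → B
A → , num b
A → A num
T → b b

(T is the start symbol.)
From A → A , num:
  - A is the symbol being defined: contributes nothing new
    A is not nullable, so stop
From A → , num b:
  - ',' is a terminal: add ',' and stop
From A → A num:
  - A is the symbol being defined: contributes nothing new
    A is not nullable, so stop

Collecting: FIRST(A) = { ',' }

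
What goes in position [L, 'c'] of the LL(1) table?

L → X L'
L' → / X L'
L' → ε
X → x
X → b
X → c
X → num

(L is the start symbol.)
To find M[L, 'c'], we find productions for L where 'c' is in the predict set (PREDICT(N → α) = (FIRST(α) \ {ε}) ∪ (FOLLOW(N) if α ⇒* ε)).

Relevant sets:
  FIRST(X) = { 'b', 'c', 'num', 'x' }

L → X L': PREDICT = { 'b', 'c', 'num', 'x' }
  'c' is in predict set, so this production goes in M[L, 'c']

M[L, 'c'] = L → X L'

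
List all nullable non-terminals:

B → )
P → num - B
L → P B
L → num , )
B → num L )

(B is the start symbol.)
None

There are no ε-productions, so no non-terminal can derive ε.
No non-terminals are nullable.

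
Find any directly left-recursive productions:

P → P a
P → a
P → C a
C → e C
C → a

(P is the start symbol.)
P → P a: LEFT RECURSIVE (starts with P)
P → a: starts with a
P → C a: starts with C
C → e C: starts with e
C → a: starts with a

The grammar has direct left recursion on: P.

Answer: Yes, P is left-recursive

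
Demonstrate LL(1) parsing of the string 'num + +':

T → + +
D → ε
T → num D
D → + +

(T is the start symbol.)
Stack is shown with the top on the left.

Stack    Input      Action
--------------------------
T $      num + + $  output T → num D
num D $  num + + $  match 'num'
D $      + + $      output D → + +
+ + $    + + $      match '+'
+ $      + $        match '+'
$        $          accept

The string is accepted.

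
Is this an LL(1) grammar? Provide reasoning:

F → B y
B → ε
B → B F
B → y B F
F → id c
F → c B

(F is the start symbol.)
A grammar is LL(1) if for each non-terminal N with multiple productions, the predict sets of those productions are pairwise disjoint, where PREDICT(N → α) = (FIRST(α) \ {ε}) ∪ (FOLLOW(N) if α ⇒* ε).

Relevant sets:
  FIRST(B) = { 'c', 'id', 'y', ε }
  FIRST(F) = { 'c', 'id', 'y' }
  FOLLOW(B) = { $, 'c', 'id', 'y' }

For F:
  PREDICT(F → B y) = { 'c', 'id', 'y' }
  PREDICT(F → id c) = { 'id' }
  PREDICT(F → c B) = { 'c' }
For B:
  PREDICT(B → ε) = { $, 'c', 'id', 'y' }
  PREDICT(B → B F) = { 'c', 'id', 'y' }
  PREDICT(B → y B F) = { 'y' }

Conflict found: Predict set conflict for F: { 'id' }
The grammar is NOT LL(1).

Answer: No. Predict set conflict for F: { 'id' }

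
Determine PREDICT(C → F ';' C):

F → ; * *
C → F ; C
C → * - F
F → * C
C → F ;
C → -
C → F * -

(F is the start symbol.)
{ '*', ';' }

PREDICT(C → F ';' C) = (FIRST(RHS) \ {ε}) ∪ (FOLLOW(C) if ε ∈ FIRST(RHS), i.e. RHS ⇒* ε)
FIRST(F) = { '*', ';' }
FIRST(F ';' C) = { '*', ';' }
ε ∉ FIRST(F ';' C), so FOLLOW(C) is not added.
PREDICT(C → F ';' C) = { '*', ';' }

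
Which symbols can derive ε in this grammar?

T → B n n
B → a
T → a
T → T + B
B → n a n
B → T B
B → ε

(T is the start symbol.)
{ 'B' }

ε-productions: B → ε
So B is immediately nullable.
No further non-terminal can be added: every production for the remaining non-terminals contains a terminal or a non-nullable non-terminal.
Nullable = { 'B' }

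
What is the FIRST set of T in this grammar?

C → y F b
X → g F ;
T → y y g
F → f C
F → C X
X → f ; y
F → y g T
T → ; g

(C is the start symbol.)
From T → y y g:
  - y is a terminal: add 'y' and stop
From T → ; g:
  - ';' is a terminal: add ';' and stop

Collecting: FIRST(T) = { ';', 'y' }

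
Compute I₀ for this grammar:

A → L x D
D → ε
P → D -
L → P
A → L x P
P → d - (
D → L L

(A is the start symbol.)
{ [A → . L x D], [A → . L x P], [A' → . A], [D → . L L], [D → .], [L → . P], [P → . D -], [P → . d - (] }

First, augment the grammar with A' → A
I₀ = CLOSURE({ [A' → . A] }):
  [A' → . A] has the dot before A: add [A → . L x D], [A → . L x P]
  [A → . L x D] has the dot before L: add [L → . P]
  [L → . P] has the dot before P: add [P → . D -], [P → . d - (]
  [P → . D -] has the dot before D: add [D → .], [D → . L L]
No further items can be added.

I₀ = { [A → . L x D], [A → . L x P], [A' → . A], [D → . L L], [D → .], [L → . P], [P → . D -], [P → . d - (] }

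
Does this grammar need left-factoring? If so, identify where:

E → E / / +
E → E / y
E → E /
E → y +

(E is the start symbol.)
Left-factoring is needed when two productions for the same non-terminal
share a common prefix on the right-hand side.

Productions for E:
  E → E / / +
  E → E / y
  E → E /
  E → y +

Found common prefix 'E /' in productions for E

Answer: Yes, E has productions with common prefix 'E /'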